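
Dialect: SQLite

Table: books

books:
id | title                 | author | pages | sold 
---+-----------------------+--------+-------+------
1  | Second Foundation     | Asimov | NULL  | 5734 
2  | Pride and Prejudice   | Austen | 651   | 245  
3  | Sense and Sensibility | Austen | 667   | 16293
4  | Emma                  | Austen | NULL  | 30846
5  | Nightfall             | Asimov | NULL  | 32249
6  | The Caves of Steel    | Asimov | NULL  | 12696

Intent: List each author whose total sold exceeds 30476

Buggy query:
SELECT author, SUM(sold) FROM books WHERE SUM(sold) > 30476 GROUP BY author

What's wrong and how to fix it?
Bug: SUM(sold) is an aggregate, but WHERE filters rows before aggregation

Fix: Use HAVING (which filters groups after aggregation) instead of WHERE

Corrected query:
SELECT author, SUM(sold) FROM books GROUP BY author HAVING SUM(sold) > 30476

Result:
author | SUM(sold)
-------+----------
Asimov | 50679    
Austen | 47384    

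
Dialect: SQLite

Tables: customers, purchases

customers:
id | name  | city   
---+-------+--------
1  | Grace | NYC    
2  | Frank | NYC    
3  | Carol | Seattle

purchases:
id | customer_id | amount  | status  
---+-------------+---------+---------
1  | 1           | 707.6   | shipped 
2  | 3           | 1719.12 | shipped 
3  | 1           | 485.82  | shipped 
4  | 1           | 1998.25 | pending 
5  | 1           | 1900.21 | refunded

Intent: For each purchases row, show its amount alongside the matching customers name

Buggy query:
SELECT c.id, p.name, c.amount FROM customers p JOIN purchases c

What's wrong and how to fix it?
Bug: JOIN with no ON clause produces a cartesian product; every purchases row pairs with every customers row

Fix: Specify the join condition linking the foreign key to the parent id

Corrected query:
SELECT c.id, p.name, c.amount FROM customers p JOIN purchases c ON c.customer_id = p.id

Result:
id | name  | amount 
---+-------+--------
1  | Grace | 707.6  
2  | Carol | 1719.12
3  | Grace | 485.82 
4  | Grace | 1998.25
5  | Grace | 1900.21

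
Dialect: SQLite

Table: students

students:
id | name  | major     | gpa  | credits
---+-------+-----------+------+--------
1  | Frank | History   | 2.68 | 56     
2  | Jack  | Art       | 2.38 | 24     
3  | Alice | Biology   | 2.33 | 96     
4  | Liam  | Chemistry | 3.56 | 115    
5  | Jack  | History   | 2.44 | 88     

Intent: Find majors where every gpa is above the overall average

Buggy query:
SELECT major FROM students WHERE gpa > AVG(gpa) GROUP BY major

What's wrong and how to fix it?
Bug: WHERE evaluates per row before aggregation, so AVG() is unavailable

Fix: Compute the overall average in a scalar subquery and compare each group's MIN against it in HAVING

Corrected query:
SELECT major FROM students GROUP BY major HAVING MIN(gpa) > (SELECT AVG(gpa) FROM students)

Result:
major    
---------
Chemistry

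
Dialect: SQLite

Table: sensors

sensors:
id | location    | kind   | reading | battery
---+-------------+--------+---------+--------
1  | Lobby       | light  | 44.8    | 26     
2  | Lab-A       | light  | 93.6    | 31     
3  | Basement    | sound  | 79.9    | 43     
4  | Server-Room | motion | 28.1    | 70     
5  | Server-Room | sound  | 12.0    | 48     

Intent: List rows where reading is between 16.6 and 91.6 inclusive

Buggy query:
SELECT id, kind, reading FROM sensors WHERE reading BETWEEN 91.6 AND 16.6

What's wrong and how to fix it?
Bug: The bounds are reversed; BETWEEN a AND b requires a <= b to match anything

Fix: Write BETWEEN 16.6 AND 91.6

Corrected query:
SELECT id, kind, reading FROM sensors WHERE reading BETWEEN 16.6 AND 91.6

Result:
id | kind   | reading
---+--------+--------
1  | light  | 44.8   
3  | sound  | 79.9   
4  | motion | 28.1   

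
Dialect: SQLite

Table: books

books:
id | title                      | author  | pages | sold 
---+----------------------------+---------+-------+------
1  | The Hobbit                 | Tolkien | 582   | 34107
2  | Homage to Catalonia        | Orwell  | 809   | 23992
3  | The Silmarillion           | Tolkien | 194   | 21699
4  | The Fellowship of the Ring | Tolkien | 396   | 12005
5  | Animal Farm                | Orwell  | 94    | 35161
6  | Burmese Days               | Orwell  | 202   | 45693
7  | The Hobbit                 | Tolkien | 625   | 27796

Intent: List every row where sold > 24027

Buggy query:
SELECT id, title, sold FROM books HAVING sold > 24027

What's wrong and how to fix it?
Bug: This is a non-aggregate query (no GROUP BY, no aggregates), so in SQLite the HAVING clause is invalid here; a row-level condition belongs in WHERE

Fix: Use WHERE for row-level filtering

Corrected query:
SELECT id, title, sold FROM books WHERE sold > 24027

Result:
id | title        | sold 
---+--------------+------
1  | The Hobbit   | 34107
5  | Animal Farm  | 35161
6  | Burmese Days | 45693
7  | The Hobbit   | 27796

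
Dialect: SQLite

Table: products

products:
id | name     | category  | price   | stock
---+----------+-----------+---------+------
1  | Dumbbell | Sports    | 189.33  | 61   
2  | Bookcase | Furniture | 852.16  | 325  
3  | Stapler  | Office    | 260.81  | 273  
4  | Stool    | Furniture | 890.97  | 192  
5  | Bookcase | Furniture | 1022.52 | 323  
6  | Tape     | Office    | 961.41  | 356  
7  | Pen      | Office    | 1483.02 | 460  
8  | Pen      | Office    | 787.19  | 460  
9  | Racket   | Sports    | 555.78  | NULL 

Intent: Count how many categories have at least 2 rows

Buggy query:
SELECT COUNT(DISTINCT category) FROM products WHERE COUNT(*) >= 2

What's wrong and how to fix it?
Bug: COUNT(*) cannot appear in WHERE; the per-group count doesn't exist yet

Fix: Use a subquery that GROUPs and filters with HAVING, then count its rows

Corrected query:
SELECT COUNT(*) FROM (SELECT category FROM products GROUP BY category HAVING COUNT(*) >= 2)

Result:
COUNT(*)
--------
3       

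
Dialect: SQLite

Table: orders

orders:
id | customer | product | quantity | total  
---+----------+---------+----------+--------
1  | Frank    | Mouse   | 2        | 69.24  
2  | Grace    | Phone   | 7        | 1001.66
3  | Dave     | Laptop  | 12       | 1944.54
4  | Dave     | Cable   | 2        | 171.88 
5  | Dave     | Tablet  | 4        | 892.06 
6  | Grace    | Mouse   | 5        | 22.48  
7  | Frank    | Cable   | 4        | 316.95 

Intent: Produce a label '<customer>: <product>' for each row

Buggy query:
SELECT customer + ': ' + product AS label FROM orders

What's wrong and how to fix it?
Bug: '+' is numeric addition; on text columns SQLite converts them to 0 instead of concatenating

Fix: Use the || operator for string concatenation

Corrected query:
SELECT customer || ': ' || product AS label FROM orders

Result:
label       
------------
Frank: Mouse
Grace: Phone
Dave: Laptop
Dave: Cable 
Dave: Tablet
Grace: Mouse
Frank: Cable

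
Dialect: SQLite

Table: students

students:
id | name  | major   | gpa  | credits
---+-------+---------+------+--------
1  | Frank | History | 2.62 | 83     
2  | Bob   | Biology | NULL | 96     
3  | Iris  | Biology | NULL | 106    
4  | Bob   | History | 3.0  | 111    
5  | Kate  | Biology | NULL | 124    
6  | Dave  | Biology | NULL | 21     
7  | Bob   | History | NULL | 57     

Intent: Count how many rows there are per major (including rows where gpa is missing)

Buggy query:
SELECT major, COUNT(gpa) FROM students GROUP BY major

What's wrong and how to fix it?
Bug: COUNT(column) counts non-NULL values only; rows with NULL gpa aren't counted

Fix: Use COUNT(*) to count all rows regardless of NULL

Corrected query:
SELECT major, COUNT(*) FROM students GROUP BY major

Result:
major   | COUNT(*)
--------+---------
Biology | 4       
History | 3       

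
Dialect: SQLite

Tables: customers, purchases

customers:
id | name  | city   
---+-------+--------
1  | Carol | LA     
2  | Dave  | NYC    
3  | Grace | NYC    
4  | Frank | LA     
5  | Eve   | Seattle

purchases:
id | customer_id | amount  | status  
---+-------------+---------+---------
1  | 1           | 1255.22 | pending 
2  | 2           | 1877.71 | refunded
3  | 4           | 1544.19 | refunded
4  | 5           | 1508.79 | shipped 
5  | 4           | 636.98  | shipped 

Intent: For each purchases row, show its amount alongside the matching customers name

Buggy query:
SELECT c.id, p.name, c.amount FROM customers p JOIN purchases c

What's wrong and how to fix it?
Bug: JOIN with no ON clause produces a cartesian product; every purchases row pairs with every customers row

Fix: Specify the join condition linking the foreign key to the parent id

Corrected query:
SELECT c.id, p.name, c.amount FROM customers p JOIN purchases c ON c.customer_id = p.id

Result:
id | name  | amount 
---+-------+--------
1  | Carol | 1255.22
2  | Dave  | 1877.71
3  | Frank | 1544.19
4  | Eve   | 1508.79
5  | Frank | 636.98 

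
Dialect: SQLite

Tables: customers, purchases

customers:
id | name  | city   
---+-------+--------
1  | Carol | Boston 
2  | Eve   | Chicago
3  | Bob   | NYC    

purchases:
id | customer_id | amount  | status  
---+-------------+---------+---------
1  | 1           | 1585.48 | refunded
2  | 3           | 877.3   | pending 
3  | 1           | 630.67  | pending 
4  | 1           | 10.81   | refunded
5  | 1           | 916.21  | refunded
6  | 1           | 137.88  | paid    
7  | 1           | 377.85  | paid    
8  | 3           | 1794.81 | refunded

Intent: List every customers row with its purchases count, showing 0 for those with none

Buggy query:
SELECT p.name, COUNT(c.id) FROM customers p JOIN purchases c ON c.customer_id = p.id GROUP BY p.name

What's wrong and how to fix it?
Bug: INNER JOIN drops customers rows that have no matching purchases rows

Fix: Use LEFT JOIN so parents without children still appear (COUNT(c.id) gives 0)

Corrected query:
SELECT p.name, COUNT(c.id) FROM customers p LEFT JOIN purchases c ON c.customer_id = p.id GROUP BY p.name

Result:
name  | COUNT(c.id)
------+------------
Bob   | 2          
Carol | 6          
Eve   | 0          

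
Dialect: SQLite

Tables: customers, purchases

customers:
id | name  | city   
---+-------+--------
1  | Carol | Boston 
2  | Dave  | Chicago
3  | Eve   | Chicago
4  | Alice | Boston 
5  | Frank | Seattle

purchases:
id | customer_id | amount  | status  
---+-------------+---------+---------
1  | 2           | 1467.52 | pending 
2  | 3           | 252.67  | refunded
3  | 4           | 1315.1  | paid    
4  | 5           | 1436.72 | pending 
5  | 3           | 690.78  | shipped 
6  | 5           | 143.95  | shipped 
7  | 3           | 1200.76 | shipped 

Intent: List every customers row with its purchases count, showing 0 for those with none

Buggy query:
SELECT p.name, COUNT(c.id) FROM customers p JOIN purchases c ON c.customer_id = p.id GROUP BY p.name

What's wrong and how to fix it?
Bug: An inner join excludes parents with zero children

Fix: Use LEFT JOIN so parents without children still appear (COUNT(c.id) gives 0)

Corrected query:
SELECT p.name, COUNT(c.id) FROM customers p LEFT JOIN purchases c ON c.customer_id = p.id GROUP BY p.name

Result:
name  | COUNT(c.id)
------+------------
Alice | 1          
Carol | 0          
Dave  | 1          
Eve   | 3          
Frank | 2          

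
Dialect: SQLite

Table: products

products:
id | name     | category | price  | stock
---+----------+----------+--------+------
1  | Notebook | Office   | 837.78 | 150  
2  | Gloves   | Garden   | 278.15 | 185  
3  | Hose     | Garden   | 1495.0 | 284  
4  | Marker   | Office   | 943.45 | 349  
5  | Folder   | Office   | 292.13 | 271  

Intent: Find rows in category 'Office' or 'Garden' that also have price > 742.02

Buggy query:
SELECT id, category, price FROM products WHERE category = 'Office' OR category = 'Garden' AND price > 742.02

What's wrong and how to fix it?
Bug: AND binds tighter than OR, so this parses as category = 'Office' OR (category = 'Garden' AND price > 742.02)

Fix: Group the OR with parentheses (or use IN), then AND the threshold

Corrected query:
SELECT id, category, price FROM products WHERE (category = 'Office' OR category = 'Garden') AND price > 742.02

Result:
id | category | price 
---+----------+-------
1  | Office   | 837.78
3  | Garden   | 1495  
4  | Office   | 943.45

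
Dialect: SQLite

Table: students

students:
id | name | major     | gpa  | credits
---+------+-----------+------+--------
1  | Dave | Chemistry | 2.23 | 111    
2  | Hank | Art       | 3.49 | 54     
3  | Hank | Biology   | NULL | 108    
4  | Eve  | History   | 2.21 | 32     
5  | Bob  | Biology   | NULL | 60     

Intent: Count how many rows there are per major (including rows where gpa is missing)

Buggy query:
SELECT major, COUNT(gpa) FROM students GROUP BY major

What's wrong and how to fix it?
Bug: COUNT(column) counts non-NULL values only; rows with NULL gpa aren't counted

Fix: Use COUNT(*) to count all rows regardless of NULL

Corrected query:
SELECT major, COUNT(*) FROM students GROUP BY major

Result:
major     | COUNT(*)
----------+---------
Art       | 1       
Biology   | 2       
Chemistry | 1       
History   | 1       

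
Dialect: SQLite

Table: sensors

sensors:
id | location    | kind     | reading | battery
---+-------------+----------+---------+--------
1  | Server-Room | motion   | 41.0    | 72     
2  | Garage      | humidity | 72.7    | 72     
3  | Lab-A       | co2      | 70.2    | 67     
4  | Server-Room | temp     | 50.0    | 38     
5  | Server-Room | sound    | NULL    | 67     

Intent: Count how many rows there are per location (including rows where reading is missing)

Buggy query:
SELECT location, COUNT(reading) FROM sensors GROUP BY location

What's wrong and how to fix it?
Bug: COUNT(column) counts non-NULL values only; rows with NULL reading aren't counted

Fix: Use COUNT(*) to count all rows regardless of NULL

Corrected query:
SELECT location, COUNT(*) FROM sensors GROUP BY location

Result:
location    | COUNT(*)
------------+---------
Garage      | 1       
Lab-A       | 1       
Server-Room | 3       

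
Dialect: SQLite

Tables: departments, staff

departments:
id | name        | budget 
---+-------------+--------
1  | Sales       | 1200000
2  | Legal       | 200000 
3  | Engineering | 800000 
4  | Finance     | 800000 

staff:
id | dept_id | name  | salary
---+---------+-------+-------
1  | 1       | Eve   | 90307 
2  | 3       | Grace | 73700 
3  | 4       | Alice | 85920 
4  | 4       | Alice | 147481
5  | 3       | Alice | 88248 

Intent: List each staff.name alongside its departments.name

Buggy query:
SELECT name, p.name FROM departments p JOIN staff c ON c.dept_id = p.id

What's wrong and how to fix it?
Bug: Both tables have a 'name' column; the unqualified reference is ambiguous

Fix: Qualify the column with its table alias (c.name)

Corrected query:
SELECT c.name, p.name FROM departments p JOIN staff c ON c.dept_id = p.id

Result:
name  | name       
------+------------
Eve   | Sales      
Grace | Engineering
Alice | Finance    
Alice | Finance    
Alice | Engineering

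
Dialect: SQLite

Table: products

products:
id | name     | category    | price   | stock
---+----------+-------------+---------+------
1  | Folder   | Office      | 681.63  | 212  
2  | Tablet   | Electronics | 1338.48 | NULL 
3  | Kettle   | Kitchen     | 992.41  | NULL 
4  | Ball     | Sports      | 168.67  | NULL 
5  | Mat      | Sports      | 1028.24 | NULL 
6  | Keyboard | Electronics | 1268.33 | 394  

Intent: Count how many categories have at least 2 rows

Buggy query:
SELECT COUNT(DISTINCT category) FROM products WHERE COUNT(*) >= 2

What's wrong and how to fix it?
Bug: COUNT(*) cannot appear in WHERE; the per-group count doesn't exist yet

Fix: Use a subquery that GROUPs and filters with HAVING, then count its rows

Corrected query:
SELECT COUNT(*) FROM (SELECT category FROM products GROUP BY category HAVING COUNT(*) >= 2)

Result:
COUNT(*)
--------
2       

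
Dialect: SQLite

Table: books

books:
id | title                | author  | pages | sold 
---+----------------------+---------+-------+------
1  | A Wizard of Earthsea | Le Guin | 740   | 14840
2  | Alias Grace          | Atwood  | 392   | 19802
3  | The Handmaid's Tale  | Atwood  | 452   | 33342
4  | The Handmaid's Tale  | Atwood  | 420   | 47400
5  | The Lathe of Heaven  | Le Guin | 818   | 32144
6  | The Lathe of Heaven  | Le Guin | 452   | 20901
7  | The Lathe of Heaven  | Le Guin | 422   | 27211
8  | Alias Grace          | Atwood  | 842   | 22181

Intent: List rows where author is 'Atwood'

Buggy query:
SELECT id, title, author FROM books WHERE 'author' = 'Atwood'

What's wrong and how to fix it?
Bug: Single quotes denote string literals in SQL; the column name is being compared as a constant string

Fix: Remove the quotes around the column name (or use double quotes for an identifier)

Corrected query:
SELECT id, title, author FROM books WHERE author = 'Atwood'

Result:
id | title               | author
---+---------------------+-------
2  | Alias Grace         | Atwood
3  | The Handmaid's Tale | Atwood
4  | The Handmaid's Tale | Atwood
8  | Alias Grace         | Atwood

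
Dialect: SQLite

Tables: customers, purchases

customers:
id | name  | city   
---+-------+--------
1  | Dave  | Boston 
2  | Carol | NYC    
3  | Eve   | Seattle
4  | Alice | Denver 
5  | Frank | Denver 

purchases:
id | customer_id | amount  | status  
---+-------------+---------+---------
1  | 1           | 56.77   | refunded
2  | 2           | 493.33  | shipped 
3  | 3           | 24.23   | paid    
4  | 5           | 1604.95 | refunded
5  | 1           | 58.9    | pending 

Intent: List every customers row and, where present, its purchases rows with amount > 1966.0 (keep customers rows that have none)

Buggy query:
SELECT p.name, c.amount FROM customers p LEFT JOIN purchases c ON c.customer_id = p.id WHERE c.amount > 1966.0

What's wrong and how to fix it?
Bug: Filtering c.amount in WHERE discards the NULL rows produced by LEFT JOIN, turning it into an inner join

Fix: Put 'c.amount > 1966.0' in the JOIN's ON clause instead of WHERE

Corrected query:
SELECT p.name, c.amount FROM customers p LEFT JOIN purchases c ON c.customer_id = p.id AND c.amount > 1966.0

Result:
name  | amount
------+-------
Dave  | NULL  
Carol | NULL  
Eve   | NULL  
Alice | NULL  
Frank | NULL  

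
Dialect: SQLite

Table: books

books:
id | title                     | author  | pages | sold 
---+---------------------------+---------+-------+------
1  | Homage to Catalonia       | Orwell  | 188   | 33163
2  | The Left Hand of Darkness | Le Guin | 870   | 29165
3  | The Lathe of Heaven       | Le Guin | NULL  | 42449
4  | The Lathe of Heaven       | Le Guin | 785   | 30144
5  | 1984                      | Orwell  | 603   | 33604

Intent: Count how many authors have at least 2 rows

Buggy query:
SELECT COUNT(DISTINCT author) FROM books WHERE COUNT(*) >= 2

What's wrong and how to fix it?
Bug: COUNT(*) cannot appear in WHERE; the per-group count doesn't exist yet

Fix: Use a subquery that GROUPs and filters with HAVING, then count its rows

Corrected query:
SELECT COUNT(*) FROM (SELECT author FROM books GROUP BY author HAVING COUNT(*) >= 2)

Result:
COUNT(*)
--------
2       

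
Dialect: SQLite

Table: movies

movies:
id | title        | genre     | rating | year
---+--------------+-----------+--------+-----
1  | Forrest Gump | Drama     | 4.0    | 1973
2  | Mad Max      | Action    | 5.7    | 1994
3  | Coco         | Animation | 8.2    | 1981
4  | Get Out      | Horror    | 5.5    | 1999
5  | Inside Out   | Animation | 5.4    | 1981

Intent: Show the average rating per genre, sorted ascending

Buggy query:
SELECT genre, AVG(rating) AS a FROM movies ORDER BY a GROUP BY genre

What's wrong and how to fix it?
Bug: ORDER BY appears before GROUP BY; SQL clause order requires GROUP BY first

Fix: Reorder: SELECT … FROM … GROUP BY … ORDER BY …

Corrected query:
SELECT genre, AVG(rating) AS a FROM movies GROUP BY genre ORDER BY a

Result:
genre     | a  
----------+----
Drama     | 4  
Horror    | 5.5
Action    | 5.7
Animation | 6.8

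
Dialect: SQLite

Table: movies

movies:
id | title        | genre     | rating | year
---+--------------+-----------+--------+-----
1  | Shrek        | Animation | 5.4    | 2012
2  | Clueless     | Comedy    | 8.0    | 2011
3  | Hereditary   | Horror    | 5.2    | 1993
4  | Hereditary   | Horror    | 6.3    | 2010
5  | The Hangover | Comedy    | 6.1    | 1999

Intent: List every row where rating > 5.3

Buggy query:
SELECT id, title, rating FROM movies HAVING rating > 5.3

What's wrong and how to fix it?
Bug: HAVING filters the output of aggregation, but this query has no GROUP BY and no aggregate functions, so SQLite rejects it (HAVING clause on a non-aggregate query); the condition here is per row

Fix: Use WHERE for row-level filtering

Corrected query:
SELECT id, title, rating FROM movies WHERE rating > 5.3

Result:
id | title        | rating
---+--------------+-------
1  | Shrek        | 5.4   
2  | Clueless     | 8     
4  | Hereditary   | 6.3   
5  | The Hangover | 6.1   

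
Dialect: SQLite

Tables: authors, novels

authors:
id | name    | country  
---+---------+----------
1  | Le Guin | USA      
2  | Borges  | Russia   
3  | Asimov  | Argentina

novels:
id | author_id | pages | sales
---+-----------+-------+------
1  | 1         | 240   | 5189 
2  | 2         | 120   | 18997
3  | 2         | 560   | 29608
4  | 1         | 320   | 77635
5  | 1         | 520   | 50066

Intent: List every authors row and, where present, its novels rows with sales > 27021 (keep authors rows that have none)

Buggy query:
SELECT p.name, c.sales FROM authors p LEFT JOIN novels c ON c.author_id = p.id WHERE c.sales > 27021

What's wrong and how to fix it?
Bug: A WHERE condition on the right-hand table after LEFT JOIN drops unmatched parents

Fix: Move the right-table condition into the ON clause so unmatched parents are kept

Corrected query:
SELECT p.name, c.sales FROM authors p LEFT JOIN novels c ON c.author_id = p.id AND c.sales > 27021

Result:
name    | sales
--------+------
Le Guin | 50066
Le Guin | 77635
Borges  | 29608
Asimov  | NULL 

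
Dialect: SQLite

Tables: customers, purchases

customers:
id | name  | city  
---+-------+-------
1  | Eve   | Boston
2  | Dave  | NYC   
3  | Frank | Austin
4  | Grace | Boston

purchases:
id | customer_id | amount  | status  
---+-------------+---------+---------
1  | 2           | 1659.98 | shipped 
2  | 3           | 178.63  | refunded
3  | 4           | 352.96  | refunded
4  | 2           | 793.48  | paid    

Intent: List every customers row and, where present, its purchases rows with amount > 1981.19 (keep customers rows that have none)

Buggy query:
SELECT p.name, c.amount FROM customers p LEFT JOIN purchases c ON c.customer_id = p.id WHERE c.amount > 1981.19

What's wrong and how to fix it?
Bug: Filtering c.amount in WHERE discards the NULL rows produced by LEFT JOIN, turning it into an inner join

Fix: Put 'c.amount > 1981.19' in the JOIN's ON clause instead of WHERE

Corrected query:
SELECT p.name, c.amount FROM customers p LEFT JOIN purchases c ON c.customer_id = p.id AND c.amount > 1981.19

Result:
name  | amount
------+-------
Eve   | NULL  
Dave  | NULL  
Frank | NULL  
Grace | NULL  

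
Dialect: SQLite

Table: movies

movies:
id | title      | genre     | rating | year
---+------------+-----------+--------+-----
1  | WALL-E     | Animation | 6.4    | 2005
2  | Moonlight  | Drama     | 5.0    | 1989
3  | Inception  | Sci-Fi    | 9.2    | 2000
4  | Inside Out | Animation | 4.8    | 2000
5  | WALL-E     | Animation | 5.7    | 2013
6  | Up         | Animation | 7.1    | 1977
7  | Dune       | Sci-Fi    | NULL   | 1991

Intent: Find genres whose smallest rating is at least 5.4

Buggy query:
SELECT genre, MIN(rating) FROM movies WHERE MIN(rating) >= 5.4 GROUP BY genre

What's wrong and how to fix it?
Bug: MIN() in WHERE is a misuse of aggregate

Fix: Use HAVING for the per-group MIN condition

Corrected query:
SELECT genre, MIN(rating) FROM movies GROUP BY genre HAVING MIN(rating) >= 5.4

Result:
genre  | MIN(rating)
-------+------------
Sci-Fi | 9.2        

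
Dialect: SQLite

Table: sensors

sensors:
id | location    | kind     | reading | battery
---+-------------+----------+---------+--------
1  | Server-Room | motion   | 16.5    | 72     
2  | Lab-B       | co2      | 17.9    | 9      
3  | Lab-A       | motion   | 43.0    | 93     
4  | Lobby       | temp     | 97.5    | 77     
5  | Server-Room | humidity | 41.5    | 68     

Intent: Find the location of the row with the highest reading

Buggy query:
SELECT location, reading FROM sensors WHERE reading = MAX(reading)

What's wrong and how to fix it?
Bug: MAX(reading) is an aggregate and cannot be used directly in WHERE

Fix: Use a subquery: WHERE reading = (SELECT MAX(reading) FROM sensors)

Corrected query:
SELECT location, reading FROM sensors WHERE reading = (SELECT MAX(reading) FROM sensors)

Result:
location | reading
---------+--------
Lobby    | 97.5   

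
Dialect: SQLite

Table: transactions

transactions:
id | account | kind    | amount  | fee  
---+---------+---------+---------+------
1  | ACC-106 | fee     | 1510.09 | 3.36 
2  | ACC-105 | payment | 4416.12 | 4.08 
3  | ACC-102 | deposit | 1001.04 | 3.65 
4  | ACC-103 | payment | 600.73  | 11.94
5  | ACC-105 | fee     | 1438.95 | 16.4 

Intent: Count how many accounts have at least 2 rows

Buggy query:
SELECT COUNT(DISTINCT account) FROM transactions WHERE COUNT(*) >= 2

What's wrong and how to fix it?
Bug: WHERE filters individual rows, not groups, so a group-level COUNT is invalid there

Fix: Group first with HAVING COUNT(*) >= 2, then COUNT the resulting groups

Corrected query:
SELECT COUNT(*) FROM (SELECT account FROM transactions GROUP BY account HAVING COUNT(*) >= 2)

Result:
COUNT(*)
--------
1       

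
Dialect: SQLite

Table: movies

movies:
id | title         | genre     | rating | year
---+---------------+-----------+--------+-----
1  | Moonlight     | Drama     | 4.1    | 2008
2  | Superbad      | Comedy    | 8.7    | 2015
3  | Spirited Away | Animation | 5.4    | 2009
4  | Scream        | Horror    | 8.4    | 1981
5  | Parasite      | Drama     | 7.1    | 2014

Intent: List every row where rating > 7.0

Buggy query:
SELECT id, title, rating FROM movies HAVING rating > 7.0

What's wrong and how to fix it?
Bug: HAVING filters the output of aggregation, but this query has no GROUP BY and no aggregate functions, so SQLite rejects it (HAVING clause on a non-aggregate query); the condition here is per row

Fix: Replace HAVING with WHERE since the condition applies to individual rows

Corrected query:
SELECT id, title, rating FROM movies WHERE rating > 7.0

Result:
id | title    | rating
---+----------+-------
2  | Superbad | 8.7   
4  | Scream   | 8.4   
5  | Parasite | 7.1   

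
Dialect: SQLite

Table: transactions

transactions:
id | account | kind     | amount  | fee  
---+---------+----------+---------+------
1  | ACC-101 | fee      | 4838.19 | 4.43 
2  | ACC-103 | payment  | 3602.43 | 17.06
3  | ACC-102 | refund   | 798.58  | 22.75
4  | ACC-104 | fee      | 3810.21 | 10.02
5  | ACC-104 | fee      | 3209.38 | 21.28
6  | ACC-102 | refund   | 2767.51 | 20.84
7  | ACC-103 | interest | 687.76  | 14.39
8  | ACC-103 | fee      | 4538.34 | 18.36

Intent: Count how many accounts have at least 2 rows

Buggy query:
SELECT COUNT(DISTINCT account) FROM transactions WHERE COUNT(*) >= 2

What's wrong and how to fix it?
Bug: COUNT(*) cannot appear in WHERE; the per-group count doesn't exist yet

Fix: Use a subquery that GROUPs and filters with HAVING, then count its rows

Corrected query:
SELECT COUNT(*) FROM (SELECT account FROM transactions GROUP BY account HAVING COUNT(*) >= 2)

Result:
COUNT(*)
--------
3       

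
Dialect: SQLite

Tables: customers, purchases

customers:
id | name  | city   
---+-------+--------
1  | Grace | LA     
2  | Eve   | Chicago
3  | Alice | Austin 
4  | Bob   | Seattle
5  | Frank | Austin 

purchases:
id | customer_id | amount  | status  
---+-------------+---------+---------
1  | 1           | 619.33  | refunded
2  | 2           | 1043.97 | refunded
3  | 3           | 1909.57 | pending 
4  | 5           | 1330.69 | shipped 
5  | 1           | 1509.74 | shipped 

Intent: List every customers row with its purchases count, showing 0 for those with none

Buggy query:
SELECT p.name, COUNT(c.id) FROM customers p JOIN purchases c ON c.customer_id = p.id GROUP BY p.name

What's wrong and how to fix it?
Bug: INNER JOIN drops customers rows that have no matching purchases rows

Fix: Use LEFT JOIN so parents without children still appear (COUNT(c.id) gives 0)

Corrected query:
SELECT p.name, COUNT(c.id) FROM customers p LEFT JOIN purchases c ON c.customer_id = p.id GROUP BY p.name

Result:
name  | COUNT(c.id)
------+------------
Alice | 1          
Bob   | 0          
Eve   | 1          
Frank | 1          
Grace | 2          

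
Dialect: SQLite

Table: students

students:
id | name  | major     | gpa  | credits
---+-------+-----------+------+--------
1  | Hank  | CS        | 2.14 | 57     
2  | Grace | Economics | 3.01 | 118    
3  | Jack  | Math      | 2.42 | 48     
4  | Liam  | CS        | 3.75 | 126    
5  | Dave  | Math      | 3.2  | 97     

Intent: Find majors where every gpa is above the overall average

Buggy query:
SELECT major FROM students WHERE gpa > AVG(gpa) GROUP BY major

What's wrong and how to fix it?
Bug: WHERE evaluates per row before aggregation, so AVG() is unavailable

Fix: Use a subquery for AVG and a HAVING MIN(...) filter so the condition holds for every row in the group

Corrected query:
SELECT major FROM students GROUP BY major HAVING MIN(gpa) > (SELECT AVG(gpa) FROM students)

Result:
major    
---------
Economics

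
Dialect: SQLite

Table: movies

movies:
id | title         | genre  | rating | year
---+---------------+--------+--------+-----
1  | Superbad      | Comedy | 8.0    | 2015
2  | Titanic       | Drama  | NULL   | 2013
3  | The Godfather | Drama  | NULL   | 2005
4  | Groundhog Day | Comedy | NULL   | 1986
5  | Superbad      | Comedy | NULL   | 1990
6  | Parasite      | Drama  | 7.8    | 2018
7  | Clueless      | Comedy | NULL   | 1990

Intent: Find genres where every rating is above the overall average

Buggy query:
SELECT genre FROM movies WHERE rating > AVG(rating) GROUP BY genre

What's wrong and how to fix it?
Bug: WHERE evaluates per row before aggregation, so AVG() is unavailable

Fix: Compute the overall average in a scalar subquery and compare each group's MIN against it in HAVING

Corrected query:
SELECT genre FROM movies GROUP BY genre HAVING MIN(rating) > (SELECT AVG(rating) FROM movies)

Result:
genre 
------
Comedy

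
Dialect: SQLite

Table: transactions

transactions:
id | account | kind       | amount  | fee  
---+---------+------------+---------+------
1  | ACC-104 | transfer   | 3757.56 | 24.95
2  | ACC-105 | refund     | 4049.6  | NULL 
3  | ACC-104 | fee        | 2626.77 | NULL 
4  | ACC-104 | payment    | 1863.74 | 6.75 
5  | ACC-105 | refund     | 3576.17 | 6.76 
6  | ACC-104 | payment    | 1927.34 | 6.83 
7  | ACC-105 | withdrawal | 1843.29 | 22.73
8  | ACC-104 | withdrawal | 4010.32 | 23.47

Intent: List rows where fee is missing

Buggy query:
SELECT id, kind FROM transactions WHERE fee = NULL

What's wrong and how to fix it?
Bug: '= NULL' is always unknown in SQL three-valued logic, so no rows match

Fix: Use IS NULL to test for NULL

Corrected query:
SELECT id, kind FROM transactions WHERE fee IS NULL

Result:
id | kind  
---+-------
2  | refund
3  | fee   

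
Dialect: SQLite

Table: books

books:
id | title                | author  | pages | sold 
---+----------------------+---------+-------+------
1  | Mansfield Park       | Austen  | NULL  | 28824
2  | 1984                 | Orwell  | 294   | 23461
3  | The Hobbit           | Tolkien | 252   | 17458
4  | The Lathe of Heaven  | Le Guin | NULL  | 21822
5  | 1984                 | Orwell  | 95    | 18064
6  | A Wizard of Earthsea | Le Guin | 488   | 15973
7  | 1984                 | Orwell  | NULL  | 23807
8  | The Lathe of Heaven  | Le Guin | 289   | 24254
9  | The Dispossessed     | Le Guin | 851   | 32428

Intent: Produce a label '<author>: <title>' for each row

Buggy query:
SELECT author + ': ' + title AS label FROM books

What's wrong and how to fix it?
Bug: SQLite uses || for string concatenation; + coerces text to numbers (yielding 0)

Fix: Use the || operator for string concatenation

Corrected query:
SELECT author || ': ' || title AS label FROM books

Result:
label                        
-----------------------------
Austen: Mansfield Park       
Orwell: 1984                 
Tolkien: The Hobbit          
Le Guin: The Lathe of Heaven 
Orwell: 1984                 
Le Guin: A Wizard of Earthsea
Orwell: 1984                 
Le Guin: The Lathe of Heaven 
Le Guin: The Dispossessed    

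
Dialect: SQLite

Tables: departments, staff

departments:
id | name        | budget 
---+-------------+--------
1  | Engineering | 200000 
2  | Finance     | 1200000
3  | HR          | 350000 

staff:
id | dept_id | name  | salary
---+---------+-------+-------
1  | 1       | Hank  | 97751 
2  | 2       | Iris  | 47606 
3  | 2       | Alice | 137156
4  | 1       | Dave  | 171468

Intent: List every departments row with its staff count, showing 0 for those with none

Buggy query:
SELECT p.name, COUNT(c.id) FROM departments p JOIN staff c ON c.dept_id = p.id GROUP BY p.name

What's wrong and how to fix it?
Bug: An inner join excludes parents with zero children

Fix: Use LEFT JOIN so parents without children still appear (COUNT(c.id) gives 0)

Corrected query:
SELECT p.name, COUNT(c.id) FROM departments p LEFT JOIN staff c ON c.dept_id = p.id GROUP BY p.name

Result:
name        | COUNT(c.id)
------------+------------
Engineering | 2          
Finance     | 2          
HR          | 0          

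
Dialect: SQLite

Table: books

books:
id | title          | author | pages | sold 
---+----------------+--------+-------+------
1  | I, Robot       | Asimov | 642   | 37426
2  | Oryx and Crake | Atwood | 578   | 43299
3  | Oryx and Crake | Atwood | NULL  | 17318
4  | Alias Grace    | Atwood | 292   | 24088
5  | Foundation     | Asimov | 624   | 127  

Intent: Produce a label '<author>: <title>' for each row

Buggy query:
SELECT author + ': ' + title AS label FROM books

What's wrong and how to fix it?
Bug: '+' is numeric addition; on text columns SQLite converts them to 0 instead of concatenating

Fix: Use the || operator for string concatenation

Corrected query:
SELECT author || ': ' || title AS label FROM books

Result:
label                 
----------------------
Asimov: I, Robot      
Atwood: Oryx and Crake
Atwood: Oryx and Crake
Atwood: Alias Grace   
Asimov: Foundation    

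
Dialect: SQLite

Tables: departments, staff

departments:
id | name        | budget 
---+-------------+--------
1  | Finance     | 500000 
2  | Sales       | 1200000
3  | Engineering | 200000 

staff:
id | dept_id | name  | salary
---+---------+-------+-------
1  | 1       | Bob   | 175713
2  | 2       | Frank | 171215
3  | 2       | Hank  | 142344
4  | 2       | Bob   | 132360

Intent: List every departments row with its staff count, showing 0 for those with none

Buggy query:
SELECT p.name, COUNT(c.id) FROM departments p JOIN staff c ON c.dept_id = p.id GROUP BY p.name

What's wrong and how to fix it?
Bug: INNER JOIN drops departments rows that have no matching staff rows

Fix: Use LEFT JOIN so parents without children still appear (COUNT(c.id) gives 0)

Corrected query:
SELECT p.name, COUNT(c.id) FROM departments p LEFT JOIN staff c ON c.dept_id = p.id GROUP BY p.name

Result:
name        | COUNT(c.id)
------------+------------
Engineering | 0          
Finance     | 1          
Sales       | 3          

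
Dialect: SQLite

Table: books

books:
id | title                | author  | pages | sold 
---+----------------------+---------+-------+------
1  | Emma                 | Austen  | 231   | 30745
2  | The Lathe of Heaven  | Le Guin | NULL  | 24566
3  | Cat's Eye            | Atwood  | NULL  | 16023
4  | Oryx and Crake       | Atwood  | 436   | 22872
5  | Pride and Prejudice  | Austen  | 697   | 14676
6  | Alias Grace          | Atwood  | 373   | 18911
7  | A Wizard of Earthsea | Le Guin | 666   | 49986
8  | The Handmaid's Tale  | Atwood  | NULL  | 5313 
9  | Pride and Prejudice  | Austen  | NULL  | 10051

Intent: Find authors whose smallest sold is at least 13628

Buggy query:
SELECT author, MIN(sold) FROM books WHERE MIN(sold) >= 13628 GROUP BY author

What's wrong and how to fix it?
Bug: Aggregates like MIN are computed per group after WHERE runs

Fix: Use HAVING for the per-group MIN condition

Corrected query:
SELECT author, MIN(sold) FROM books GROUP BY author HAVING MIN(sold) >= 13628

Result:
author  | MIN(sold)
--------+----------
Le Guin | 24566    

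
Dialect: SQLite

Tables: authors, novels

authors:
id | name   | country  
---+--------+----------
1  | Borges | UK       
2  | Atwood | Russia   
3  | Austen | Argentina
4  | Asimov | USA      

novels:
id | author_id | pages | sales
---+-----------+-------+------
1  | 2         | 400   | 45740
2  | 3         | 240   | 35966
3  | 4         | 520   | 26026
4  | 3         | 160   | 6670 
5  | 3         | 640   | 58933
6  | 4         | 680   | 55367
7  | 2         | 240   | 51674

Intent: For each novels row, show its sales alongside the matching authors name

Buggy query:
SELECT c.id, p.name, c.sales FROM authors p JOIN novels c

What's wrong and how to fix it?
Bug: Missing join condition: each novels row is matched to all authors rows instead of just its own

Fix: Specify the join condition linking the foreign key to the parent id

Corrected query:
SELECT c.id, p.name, c.sales FROM authors p JOIN novels c ON c.author_id = p.id

Result:
id | name   | sales
---+--------+------
1  | Atwood | 45740
2  | Austen | 35966
3  | Asimov | 26026
4  | Austen | 6670 
5  | Austen | 58933
6  | Asimov | 55367
7  | Atwood | 51674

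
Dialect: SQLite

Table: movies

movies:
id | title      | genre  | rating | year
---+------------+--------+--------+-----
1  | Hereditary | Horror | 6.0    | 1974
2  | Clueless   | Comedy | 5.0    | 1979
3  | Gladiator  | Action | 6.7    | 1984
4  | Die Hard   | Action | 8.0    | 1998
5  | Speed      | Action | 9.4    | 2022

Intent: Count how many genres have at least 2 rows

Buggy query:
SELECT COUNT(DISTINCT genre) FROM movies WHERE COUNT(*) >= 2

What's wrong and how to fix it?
Bug: COUNT(*) cannot appear in WHERE; the per-group count doesn't exist yet

Fix: Use a subquery that GROUPs and filters with HAVING, then count its rows

Corrected query:
SELECT COUNT(*) FROM (SELECT genre FROM movies GROUP BY genre HAVING COUNT(*) >= 2)

Result:
COUNT(*)
--------
1       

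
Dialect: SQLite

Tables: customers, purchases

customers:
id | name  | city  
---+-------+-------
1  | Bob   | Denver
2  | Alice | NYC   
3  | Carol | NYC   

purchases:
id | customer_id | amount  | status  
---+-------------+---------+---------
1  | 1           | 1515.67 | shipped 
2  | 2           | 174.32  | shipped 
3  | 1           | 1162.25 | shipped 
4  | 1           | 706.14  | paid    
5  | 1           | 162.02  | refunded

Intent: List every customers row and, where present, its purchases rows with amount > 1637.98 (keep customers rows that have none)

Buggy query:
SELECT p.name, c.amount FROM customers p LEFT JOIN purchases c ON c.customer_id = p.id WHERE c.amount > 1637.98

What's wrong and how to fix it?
Bug: A WHERE condition on the right-hand table after LEFT JOIN drops unmatched parents

Fix: Move the right-table condition into the ON clause so unmatched parents are kept

Corrected query:
SELECT p.name, c.amount FROM customers p LEFT JOIN purchases c ON c.customer_id = p.id AND c.amount > 1637.98

Result:
name  | amount
------+-------
Bob   | NULL  
Alice | NULL  
Carol | NULL  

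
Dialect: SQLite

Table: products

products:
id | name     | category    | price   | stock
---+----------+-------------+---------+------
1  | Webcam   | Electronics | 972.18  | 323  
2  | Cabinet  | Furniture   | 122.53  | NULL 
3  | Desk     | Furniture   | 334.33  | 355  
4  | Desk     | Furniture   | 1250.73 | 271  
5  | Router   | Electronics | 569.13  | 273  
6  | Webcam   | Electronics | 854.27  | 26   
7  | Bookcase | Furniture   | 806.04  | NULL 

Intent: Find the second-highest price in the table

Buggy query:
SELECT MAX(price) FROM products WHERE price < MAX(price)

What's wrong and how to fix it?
Bug: MAX(price) on the right of the comparison is an aggregate-in-WHERE error

Fix: Put the inner MAX in a scalar subquery

Corrected query:
SELECT MAX(price) FROM products WHERE price < (SELECT MAX(price) FROM products)

Result:
MAX(price)
----------
972.18    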